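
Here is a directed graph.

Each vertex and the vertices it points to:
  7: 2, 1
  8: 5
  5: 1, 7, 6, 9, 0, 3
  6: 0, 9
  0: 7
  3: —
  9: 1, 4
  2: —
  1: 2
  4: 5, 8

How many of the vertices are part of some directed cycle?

A vertex is on a directed cycle iff it belongs to a strongly connected component of size ≥ 2 (or has a self-loop).
The vertices on cycles are {4, 5, 6, 8, 9} — 5 in total.

5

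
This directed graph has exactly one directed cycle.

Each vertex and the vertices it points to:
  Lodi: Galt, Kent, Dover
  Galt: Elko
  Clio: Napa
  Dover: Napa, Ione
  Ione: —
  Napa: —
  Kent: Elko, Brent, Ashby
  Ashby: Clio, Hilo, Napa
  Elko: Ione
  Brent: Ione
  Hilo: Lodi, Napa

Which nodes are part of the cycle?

DFS with gray/black marking from Lodi:
Lodi gray
  Galt gray
    Elko gray
      Ione gray
      Ione black
    Elko black
  Galt black
  Kent gray
    Kent→Elko: Elko black — skip
    Brent gray
      Brent→Ione: Ione black — skip
    Brent black
    Ashby gray
      Clio gray
        Napa gray
        Napa black
      Clio black
      Hilo gray
        Hilo→Lodi: Lodi is gray → back edge
Back edge closes the cycle Lodi → Kent → Ashby → Hilo → Lodi; its vertices are {Hilo, Kent, Lodi, Ashby}.

Hilo, Kent, Lodi, Ashby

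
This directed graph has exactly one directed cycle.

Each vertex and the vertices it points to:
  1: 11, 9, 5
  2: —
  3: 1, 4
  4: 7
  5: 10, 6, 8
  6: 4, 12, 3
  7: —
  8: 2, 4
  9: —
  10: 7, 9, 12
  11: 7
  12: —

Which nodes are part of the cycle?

1, 3, 5, 6

DFS with gray/black marking from 5:
5 gray
  10 gray
    7 gray
    7 black
    9 gray
    9 black
    12 gray
    12 black
  10 black
  6 gray
    4 gray
      4→7: 7 black — skip
    4 black
    6→12: 12 black — skip
    3 gray
      1 gray
        11 gray
          11→7: 7 black — skip
        11 black
        1→9: 9 black — skip
        1→5: 5 is gray → back edge
Back edge closes the cycle 5 → 6 → 3 → 1 → 5; its vertices are {1, 3, 5, 6}.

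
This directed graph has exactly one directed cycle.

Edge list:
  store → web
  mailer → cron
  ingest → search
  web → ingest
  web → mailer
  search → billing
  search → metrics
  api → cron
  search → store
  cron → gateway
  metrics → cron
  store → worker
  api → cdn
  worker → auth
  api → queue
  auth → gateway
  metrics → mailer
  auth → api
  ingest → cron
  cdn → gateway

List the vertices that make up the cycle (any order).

web, store, ingest, search

DFS with gray/black marking from search:
search gray
  store gray
    web gray
      mailer gray
        cron gray
          gateway gray
          gateway black
        cron black
      mailer black
      ingest gray
        ingest→cron: cron black — skip
        ingest→search: search is gray → back edge
Back edge closes the cycle search → store → web → ingest → search; its vertices are {web, store, ingest, search}.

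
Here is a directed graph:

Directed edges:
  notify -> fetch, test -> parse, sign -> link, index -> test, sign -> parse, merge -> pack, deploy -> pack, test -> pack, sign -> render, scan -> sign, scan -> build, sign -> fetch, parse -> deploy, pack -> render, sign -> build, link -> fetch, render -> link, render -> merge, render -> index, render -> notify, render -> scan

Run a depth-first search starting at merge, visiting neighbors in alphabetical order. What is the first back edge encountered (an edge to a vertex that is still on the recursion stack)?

test->pack

DFS from merge (visiting neighbors in alphabetical order); mark gray on enter, black on exit:
merge gray
  pack gray
    render gray
      index gray
        test gray
          test→pack: pack is gray → back edge
First back edge: test → pack.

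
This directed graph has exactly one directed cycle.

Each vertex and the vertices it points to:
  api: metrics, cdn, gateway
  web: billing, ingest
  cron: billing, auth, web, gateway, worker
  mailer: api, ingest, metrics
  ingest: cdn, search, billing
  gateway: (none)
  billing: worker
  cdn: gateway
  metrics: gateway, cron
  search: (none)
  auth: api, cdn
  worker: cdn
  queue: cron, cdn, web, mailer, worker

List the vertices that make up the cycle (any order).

api, auth, cron, metrics

DFS with gray/black marking from metrics:
metrics gray
  gateway gray
  gateway black
  cron gray
    billing gray
      worker gray
        cdn gray
          cdn→gateway: gateway black — skip
        cdn black
      worker black
    billing black
    auth gray
      api gray
        api→metrics: metrics is gray → back edge
Back edge closes the cycle metrics → cron → auth → api → metrics; its vertices are {api, auth, cron, metrics}.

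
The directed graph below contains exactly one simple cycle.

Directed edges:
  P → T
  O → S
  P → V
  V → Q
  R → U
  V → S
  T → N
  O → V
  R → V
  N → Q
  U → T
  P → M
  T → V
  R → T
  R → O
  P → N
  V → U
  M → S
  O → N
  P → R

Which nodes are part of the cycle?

T, U, V

DFS with gray/black marking from T:
T gray
  N gray
    Q gray
    Q black
  N black
  V gray
    U gray
      U→T: T is gray → back edge
Back edge closes the cycle T → V → U → T; its vertices are {T, U, V}.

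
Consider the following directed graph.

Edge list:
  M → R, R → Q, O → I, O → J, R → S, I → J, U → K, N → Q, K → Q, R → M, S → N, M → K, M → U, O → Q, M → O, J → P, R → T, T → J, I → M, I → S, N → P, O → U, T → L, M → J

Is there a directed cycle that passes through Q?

Q lies on a cycle iff there is a path from Q back to itself.
Exploring from Q, it never reaches itself; equivalently, its strongly connected component is a singleton.

No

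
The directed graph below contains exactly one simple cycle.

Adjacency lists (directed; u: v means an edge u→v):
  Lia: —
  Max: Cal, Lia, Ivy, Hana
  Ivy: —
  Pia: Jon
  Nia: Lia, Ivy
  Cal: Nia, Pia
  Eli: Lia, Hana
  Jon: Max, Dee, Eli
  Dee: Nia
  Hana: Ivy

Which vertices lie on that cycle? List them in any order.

DFS with gray/black marking from Jon:
Jon gray
  Max gray
    Cal gray
      Nia gray
        Lia gray
        Lia black
        Ivy gray
        Ivy black
      Nia black
      Pia gray
        Pia→Jon: Jon is gray → back edge
Back edge closes the cycle Jon → Max → Cal → Pia → Jon; its vertices are {Cal, Jon, Max, Pia}.

Cal, Jon, Max, Pia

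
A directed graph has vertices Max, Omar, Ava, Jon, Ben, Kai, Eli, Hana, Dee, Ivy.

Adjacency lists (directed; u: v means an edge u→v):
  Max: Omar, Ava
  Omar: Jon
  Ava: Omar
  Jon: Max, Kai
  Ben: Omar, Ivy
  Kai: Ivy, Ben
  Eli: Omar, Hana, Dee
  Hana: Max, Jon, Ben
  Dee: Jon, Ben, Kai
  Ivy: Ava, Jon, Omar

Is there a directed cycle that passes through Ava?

Yes

Ava is on a cycle iff Ava can reach itself via ≥1 edge.
Ava → Omar → Jon → Max → Ava — yes.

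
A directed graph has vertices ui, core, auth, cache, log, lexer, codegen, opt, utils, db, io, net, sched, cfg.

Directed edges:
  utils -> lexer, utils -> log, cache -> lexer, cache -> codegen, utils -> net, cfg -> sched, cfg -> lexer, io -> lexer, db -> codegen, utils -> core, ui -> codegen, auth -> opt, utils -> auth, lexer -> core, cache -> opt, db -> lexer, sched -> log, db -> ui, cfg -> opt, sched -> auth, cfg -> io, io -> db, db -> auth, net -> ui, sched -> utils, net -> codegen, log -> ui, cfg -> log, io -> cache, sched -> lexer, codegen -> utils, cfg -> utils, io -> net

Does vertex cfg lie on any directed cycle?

cfg lies on a cycle iff there is a path from cfg back to itself.
Exploring from cfg, it never reaches itself; equivalently, its strongly connected component is a singleton.

No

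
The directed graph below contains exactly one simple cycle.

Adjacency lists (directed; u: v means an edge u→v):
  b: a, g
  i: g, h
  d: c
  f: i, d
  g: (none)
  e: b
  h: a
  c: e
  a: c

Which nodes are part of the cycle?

a, b, c, e

DFS with gray/black marking from c:
c gray
  e gray
    b gray
      a gray
        a→c: c is gray → back edge
Back edge closes the cycle c → e → b → a → c; its vertices are {a, b, c, e}.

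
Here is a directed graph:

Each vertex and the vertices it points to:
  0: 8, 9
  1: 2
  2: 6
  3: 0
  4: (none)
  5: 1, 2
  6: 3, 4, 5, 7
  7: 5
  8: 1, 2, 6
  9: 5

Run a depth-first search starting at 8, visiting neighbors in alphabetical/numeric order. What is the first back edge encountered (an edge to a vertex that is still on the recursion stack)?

0→8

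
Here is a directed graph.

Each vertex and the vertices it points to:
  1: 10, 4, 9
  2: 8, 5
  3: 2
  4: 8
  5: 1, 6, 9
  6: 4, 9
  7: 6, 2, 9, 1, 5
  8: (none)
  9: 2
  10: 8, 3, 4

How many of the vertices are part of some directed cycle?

7

A vertex is on a directed cycle iff it belongs to a strongly connected component of size ≥ 2 (or has a self-loop).
The vertices on cycles are {1, 2, 3, 5, 6, 9, 10} — 7 in total.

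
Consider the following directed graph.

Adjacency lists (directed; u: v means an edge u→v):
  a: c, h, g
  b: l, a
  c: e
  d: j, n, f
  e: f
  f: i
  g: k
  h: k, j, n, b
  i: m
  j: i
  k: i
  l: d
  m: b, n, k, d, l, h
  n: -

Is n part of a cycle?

n lies on a cycle iff there is a path from n back to itself.
Exploring from n, it never reaches itself; equivalently, its strongly connected component is a singleton.

No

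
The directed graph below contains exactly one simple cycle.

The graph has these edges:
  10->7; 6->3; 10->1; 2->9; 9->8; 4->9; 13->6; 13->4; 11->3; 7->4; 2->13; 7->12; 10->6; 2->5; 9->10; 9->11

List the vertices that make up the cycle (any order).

DFS with gray/black marking from 4:
4 gray
  9 gray
    11 gray
      3 gray
      3 black
    11 black
    10 gray
      7 gray
        7→4: 4 is gray → back edge
Back edge closes the cycle 4 → 9 → 10 → 7 → 4; its vertices are {4, 7, 9, 10}.

4, 7, 9, 10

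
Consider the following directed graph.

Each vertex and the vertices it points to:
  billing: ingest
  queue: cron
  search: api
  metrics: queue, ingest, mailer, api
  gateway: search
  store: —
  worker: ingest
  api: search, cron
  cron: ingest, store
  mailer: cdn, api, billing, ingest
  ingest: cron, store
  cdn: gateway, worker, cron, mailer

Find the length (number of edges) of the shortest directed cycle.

2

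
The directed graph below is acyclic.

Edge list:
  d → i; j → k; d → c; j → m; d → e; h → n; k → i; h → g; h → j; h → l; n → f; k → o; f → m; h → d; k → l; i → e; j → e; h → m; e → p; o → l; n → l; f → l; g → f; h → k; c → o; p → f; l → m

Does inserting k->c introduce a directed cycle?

No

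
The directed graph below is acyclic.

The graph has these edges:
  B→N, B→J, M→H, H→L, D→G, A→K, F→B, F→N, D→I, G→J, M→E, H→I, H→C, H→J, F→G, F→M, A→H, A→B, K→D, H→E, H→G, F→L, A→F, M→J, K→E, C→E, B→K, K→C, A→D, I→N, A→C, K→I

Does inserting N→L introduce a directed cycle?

Adding N→L creates a cycle iff L can already reach N.
Explore from L: no path reaches N. The graph stays acyclic.

No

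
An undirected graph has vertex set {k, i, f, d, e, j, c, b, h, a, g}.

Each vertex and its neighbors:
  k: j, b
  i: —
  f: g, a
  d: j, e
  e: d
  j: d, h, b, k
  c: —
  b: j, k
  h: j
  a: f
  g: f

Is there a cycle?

Yes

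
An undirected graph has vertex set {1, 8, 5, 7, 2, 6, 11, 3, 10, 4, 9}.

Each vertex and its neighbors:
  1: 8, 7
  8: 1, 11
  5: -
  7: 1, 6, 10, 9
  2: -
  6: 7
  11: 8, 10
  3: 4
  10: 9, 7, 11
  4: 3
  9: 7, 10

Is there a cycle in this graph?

DFS, tracking each vertex's parent; an edge to a visited non-parent vertex closes a cycle.
Start from 5:
visit 5 (parent –)
visit 1 (parent –)
  visit 8 (parent 1)
    8–1: parent, skip
    visit 11 (parent 8)
      11–8: parent, skip
      visit 10 (parent 11)
        visit 9 (parent 10)
          visit 7 (parent 9)
            7–1: 1 visited and ≠ parent → cycle
Cycle: 1 – 8 – 11 – 10 – 9 – 7 – 1.

Yes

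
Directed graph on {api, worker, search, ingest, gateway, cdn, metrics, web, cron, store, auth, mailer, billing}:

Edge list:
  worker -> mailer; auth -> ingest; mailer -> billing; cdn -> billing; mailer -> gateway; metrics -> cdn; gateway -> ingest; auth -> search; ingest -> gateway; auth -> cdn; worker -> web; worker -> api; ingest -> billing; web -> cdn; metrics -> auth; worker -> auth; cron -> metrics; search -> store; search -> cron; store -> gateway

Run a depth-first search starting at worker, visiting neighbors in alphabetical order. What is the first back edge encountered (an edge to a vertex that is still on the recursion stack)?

gateway→ingest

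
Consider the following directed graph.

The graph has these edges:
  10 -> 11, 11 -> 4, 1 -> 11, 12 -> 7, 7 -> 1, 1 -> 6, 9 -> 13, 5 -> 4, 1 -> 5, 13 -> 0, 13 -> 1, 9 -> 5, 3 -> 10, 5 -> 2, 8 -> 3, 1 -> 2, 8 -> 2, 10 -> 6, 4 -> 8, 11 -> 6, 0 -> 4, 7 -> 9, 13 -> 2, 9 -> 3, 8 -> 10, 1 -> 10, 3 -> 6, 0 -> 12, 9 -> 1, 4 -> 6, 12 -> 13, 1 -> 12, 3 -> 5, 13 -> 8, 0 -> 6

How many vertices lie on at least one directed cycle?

12

A vertex is on a directed cycle iff it belongs to a strongly connected component of size ≥ 2 (or has a self-loop).
The vertices on cycles are {0, 1, 3, 4, 5, 7, 8, 9, 10, 11, 12, 13} — 12 in total.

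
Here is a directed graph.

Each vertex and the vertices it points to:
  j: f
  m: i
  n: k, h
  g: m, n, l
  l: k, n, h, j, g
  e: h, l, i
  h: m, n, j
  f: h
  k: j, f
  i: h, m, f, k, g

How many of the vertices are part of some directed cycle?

9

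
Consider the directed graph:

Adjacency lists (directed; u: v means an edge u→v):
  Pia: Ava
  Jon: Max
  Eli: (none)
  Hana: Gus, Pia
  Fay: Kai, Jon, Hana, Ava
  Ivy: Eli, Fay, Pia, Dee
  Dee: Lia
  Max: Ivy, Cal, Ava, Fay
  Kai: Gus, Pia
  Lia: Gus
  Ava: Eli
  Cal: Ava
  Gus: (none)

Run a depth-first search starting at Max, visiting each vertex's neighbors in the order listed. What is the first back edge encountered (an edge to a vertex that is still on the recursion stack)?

Jon->Max

DFS from Max (visiting each vertex's neighbors in the order listed); mark gray on enter, black on exit:
Max gray
  Ivy gray
    Eli gray
    Eli black
    Fay gray
      Kai gray
        Gus gray
        Gus black
        Pia gray
          Ava gray
            Ava→Eli: Eli black — skip
          Ava black
        Pia black
      Kai black
      Jon gray
        Jon→Max: Max is gray → back edge
First back edge: Jon → Max.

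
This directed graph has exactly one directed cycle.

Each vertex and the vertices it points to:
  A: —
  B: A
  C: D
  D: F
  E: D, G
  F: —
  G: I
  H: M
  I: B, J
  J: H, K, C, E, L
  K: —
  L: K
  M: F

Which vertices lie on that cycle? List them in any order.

DFS with gray/black marking from J:
J gray
  H gray
    M gray
      F gray
      F black
    M black
  H black
  K gray
  K black
  C gray
    D gray
      D→F: F black — skip
    D black
  C black
  E gray
    E→D: D black — skip
    G gray
      I gray
        B gray
          A gray
          A black
        B black
        I→J: J is gray → back edge
Back edge closes the cycle J → E → G → I → J; its vertices are {E, G, I, J}.

E, G, I, J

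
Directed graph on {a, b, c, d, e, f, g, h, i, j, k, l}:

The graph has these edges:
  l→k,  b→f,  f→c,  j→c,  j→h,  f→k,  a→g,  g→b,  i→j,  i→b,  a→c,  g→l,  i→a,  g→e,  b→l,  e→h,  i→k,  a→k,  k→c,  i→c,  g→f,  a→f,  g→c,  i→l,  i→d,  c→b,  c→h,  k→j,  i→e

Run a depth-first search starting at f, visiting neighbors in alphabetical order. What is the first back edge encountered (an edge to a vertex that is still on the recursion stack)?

b->f

DFS from f (visiting neighbors in alphabetical order); mark gray on enter, black on exit:
f gray
  c gray
    b gray
      b→f: f is gray → back edge
First back edge: b → f.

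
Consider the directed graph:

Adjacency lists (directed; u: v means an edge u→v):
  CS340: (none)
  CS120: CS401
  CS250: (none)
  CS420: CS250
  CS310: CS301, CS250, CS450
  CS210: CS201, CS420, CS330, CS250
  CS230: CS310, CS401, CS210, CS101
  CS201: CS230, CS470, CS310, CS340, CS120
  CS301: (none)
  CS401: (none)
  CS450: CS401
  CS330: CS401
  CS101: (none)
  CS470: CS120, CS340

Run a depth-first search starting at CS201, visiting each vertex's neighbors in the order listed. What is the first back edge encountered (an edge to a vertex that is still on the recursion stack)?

DFS from CS201 (visiting each vertex's neighbors in the order listed); mark gray on enter, black on exit:
CS201 gray
  CS230 gray
    CS310 gray
      CS301 gray
      CS301 black
      CS250 gray
      CS250 black
      CS450 gray
        CS401 gray
        CS401 black
      CS450 black
    CS310 black
    CS230→CS401: CS401 black — skip
    CS210 gray
      CS210→CS201: CS201 is gray → back edge
First back edge: CS210 → CS201.

CS210->CS201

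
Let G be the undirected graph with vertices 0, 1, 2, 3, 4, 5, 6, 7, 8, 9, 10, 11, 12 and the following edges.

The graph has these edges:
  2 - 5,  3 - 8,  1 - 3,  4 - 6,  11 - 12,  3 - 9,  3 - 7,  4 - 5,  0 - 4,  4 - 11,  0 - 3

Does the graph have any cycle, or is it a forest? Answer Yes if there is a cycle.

No

DFS, tracking each vertex's parent; an edge to a visited non-parent vertex closes a cycle.
Start from 0:
visit 0 (parent –)
  visit 4 (parent 0)
    visit 6 (parent 4)
      6–4: parent, skip
    visit 5 (parent 4)
      visit 2 (parent 5)
        2–5: parent, skip
      5–4: parent, skip
    visit 11 (parent 4)
      visit 12 (parent 11)
        12–11: parent, skip
      11–4: parent, skip
    4–0: parent, skip
  visit 3 (parent 0)
    visit 8 (parent 3)
      8–3: parent, skip
    visit 9 (parent 3)
      9–3: parent, skip
    visit 1 (parent 3)
      1–3: parent, skip
    visit 7 (parent 3)
      7–3: parent, skip
    3–0: parent, skip
visit 10 (parent –)
No non-parent visited neighbor found — the graph is a forest.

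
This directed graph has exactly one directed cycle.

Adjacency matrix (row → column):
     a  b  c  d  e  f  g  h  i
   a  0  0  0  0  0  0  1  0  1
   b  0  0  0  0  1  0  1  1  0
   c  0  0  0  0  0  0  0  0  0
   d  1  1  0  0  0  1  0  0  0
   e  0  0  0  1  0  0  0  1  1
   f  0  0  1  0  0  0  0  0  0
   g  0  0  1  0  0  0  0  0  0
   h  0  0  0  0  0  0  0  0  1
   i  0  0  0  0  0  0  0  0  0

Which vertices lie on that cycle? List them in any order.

b, d, e

DFS with gray/black marking from e:
e gray
  d gray
    b gray
      b→e: e is gray → back edge
Back edge closes the cycle e → d → b → e; its vertices are {b, d, e}.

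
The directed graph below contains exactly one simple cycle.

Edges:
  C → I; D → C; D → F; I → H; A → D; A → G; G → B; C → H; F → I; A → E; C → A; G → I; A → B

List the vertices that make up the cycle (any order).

DFS with gray/black marking from A:
A gray
  B gray
  B black
  E gray
  E black
  D gray
    F gray
      I gray
        H gray
        H black
      I black
    F black
    C gray
      C→H: H black — skip
      C→I: I black — skip
      C→A: A is gray → back edge
Back edge closes the cycle A → D → C → A; its vertices are {A, C, D}.

A, C, D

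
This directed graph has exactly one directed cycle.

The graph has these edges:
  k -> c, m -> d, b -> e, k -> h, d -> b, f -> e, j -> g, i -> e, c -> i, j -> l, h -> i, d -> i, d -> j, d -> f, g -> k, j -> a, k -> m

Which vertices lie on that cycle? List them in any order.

d, g, j, k, m

DFS with gray/black marking from g:
g gray
  k gray
    m gray
      d gray
        b gray
          e gray
          e black
        b black
        j gray
          j→g: g is gray → back edge
Back edge closes the cycle g → k → m → d → j → g; its vertices are {d, g, j, k, m}.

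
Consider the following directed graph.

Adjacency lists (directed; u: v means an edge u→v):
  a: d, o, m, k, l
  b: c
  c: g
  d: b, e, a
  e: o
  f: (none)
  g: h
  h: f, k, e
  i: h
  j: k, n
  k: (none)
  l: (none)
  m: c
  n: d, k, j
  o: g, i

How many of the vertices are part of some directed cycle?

9

A vertex is on a directed cycle iff it belongs to a strongly connected component of size ≥ 2 (or has a self-loop).
The vertices on cycles are {a, d, e, g, h, i, j, n, o} — 9 in total.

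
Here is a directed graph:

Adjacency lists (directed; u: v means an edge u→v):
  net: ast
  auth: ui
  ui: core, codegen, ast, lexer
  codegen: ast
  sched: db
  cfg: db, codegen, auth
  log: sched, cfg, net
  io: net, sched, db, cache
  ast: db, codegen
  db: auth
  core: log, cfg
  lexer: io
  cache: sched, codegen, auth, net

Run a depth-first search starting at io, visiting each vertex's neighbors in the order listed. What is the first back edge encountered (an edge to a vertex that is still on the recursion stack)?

sched→db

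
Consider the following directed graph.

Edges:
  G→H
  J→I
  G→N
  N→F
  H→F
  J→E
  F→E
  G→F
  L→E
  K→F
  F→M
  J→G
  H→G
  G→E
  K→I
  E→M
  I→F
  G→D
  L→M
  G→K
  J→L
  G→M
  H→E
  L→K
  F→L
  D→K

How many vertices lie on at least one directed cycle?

6

A vertex is on a directed cycle iff it belongs to a strongly connected component of size ≥ 2 (or has a self-loop).
The vertices on cycles are {F, G, H, I, K, L} — 6 in total.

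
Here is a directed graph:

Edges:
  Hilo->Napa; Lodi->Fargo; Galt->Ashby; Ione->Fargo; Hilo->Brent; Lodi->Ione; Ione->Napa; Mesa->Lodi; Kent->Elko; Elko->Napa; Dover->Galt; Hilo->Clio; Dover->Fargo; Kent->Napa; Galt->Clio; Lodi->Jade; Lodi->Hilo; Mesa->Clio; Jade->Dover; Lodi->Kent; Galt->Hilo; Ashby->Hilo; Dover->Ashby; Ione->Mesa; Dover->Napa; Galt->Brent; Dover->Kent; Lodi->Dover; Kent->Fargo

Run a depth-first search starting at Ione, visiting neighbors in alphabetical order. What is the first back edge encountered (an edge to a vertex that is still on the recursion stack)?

Lodi->Ione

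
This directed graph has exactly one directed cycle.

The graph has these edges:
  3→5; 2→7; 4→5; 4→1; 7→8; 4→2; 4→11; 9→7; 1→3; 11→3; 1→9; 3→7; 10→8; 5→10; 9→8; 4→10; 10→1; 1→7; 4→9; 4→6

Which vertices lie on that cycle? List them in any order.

DFS with gray/black marking from 5:
5 gray
  10 gray
    8 gray
    8 black
    1 gray
      9 gray
        7 gray
          7→8: 8 black — skip
        7 black
        9→8: 8 black — skip
      9 black
      1→7: 7 black — skip
      3 gray
        3→7: 7 black — skip
        3→5: 5 is gray → back edge
Back edge closes the cycle 5 → 10 → 1 → 3 → 5; its vertices are {1, 3, 5, 10}.

1, 3, 5, 10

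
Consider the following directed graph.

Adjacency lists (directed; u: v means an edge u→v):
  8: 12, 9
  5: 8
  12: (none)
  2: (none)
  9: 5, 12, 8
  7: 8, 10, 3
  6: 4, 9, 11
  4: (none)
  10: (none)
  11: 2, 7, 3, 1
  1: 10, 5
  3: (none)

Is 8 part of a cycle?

Yes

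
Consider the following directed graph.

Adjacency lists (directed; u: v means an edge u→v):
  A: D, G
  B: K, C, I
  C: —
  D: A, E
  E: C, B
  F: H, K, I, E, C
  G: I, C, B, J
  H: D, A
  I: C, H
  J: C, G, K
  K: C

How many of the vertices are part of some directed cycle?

8

A vertex is on a directed cycle iff it belongs to a strongly connected component of size ≥ 2 (or has a self-loop).
The vertices on cycles are {A, B, D, E, G, H, I, J} — 8 in total.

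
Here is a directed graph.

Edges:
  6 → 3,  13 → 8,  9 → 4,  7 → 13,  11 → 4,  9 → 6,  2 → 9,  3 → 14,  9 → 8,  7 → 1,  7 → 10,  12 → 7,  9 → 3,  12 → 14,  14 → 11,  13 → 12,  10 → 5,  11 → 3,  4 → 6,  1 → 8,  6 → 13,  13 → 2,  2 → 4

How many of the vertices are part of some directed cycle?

A vertex is on a directed cycle iff it belongs to a strongly connected component of size ≥ 2 (or has a self-loop).
The vertices on cycles are {2, 3, 4, 6, 7, 9, 11, 12, 13, 14} — 10 in total.

10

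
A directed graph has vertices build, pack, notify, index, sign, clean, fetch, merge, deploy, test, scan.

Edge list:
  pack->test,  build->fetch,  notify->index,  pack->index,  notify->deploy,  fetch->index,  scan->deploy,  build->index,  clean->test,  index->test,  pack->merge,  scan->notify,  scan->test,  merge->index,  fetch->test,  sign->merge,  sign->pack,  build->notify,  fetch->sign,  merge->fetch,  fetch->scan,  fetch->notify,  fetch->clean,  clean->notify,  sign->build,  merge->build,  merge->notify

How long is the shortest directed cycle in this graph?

3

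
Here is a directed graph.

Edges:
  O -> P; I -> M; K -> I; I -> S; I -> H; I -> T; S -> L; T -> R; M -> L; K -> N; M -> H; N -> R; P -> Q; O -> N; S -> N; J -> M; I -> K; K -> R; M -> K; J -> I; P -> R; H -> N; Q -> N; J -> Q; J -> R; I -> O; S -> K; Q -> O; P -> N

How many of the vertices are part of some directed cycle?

A vertex is on a directed cycle iff it belongs to a strongly connected component of size ≥ 2 (or has a self-loop).
The vertices on cycles are {I, K, M, O, P, Q, S} — 7 in total.

7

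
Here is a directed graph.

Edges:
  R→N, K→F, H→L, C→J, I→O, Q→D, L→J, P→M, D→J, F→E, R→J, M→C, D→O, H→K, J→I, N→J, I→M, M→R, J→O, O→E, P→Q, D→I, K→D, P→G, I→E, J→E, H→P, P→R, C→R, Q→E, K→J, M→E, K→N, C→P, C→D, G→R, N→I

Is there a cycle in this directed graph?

Yes

DFS with white/gray/black marking, starting from K:
K gray
  D gray
    O gray
      E gray
      E black
    O black
    J gray
      J→E: E black — skip
      I gray
        M gray
          M→E: E black — skip
          C gray
            R gray
              R→J: J is gray → back edge
Back edge found, so a cycle exists: J → I → M → C → R → J.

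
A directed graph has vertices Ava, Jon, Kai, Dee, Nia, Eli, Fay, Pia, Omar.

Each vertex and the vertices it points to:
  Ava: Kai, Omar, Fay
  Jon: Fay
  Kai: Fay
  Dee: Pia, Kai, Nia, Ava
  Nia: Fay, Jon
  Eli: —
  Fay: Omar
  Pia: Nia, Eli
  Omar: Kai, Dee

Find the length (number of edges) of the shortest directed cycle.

For each vertex v, BFS finds the shortest path from v back to v.
The shortest such closed walk is Dee → Ava → Omar → Dee, length 3.

3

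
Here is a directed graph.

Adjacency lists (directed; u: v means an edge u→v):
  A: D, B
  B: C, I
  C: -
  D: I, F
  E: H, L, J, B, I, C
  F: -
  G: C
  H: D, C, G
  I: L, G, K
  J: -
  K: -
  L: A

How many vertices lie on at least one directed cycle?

5

A vertex is on a directed cycle iff it belongs to a strongly connected component of size ≥ 2 (or has a self-loop).
The vertices on cycles are {A, B, D, I, L} — 5 in total.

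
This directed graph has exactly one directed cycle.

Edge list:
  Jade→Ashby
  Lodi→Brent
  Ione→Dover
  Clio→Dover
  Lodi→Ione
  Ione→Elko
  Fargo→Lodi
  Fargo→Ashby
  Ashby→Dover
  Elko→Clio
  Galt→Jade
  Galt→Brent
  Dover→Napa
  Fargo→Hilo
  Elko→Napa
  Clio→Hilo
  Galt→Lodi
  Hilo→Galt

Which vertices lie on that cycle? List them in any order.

Clio, Elko, Galt, Hilo, Ione, Lodi

DFS with gray/black marking from Hilo:
Hilo gray
  Galt gray
    Jade gray
      Ashby gray
        Dover gray
          Napa gray
          Napa black
        Dover black
      Ashby black
    Jade black
    Brent gray
    Brent black
    Lodi gray
      Ione gray
        Elko gray
          Clio gray
            Clio→Dover: Dover black — skip
            Clio→Hilo: Hilo is gray → back edge
Back edge closes the cycle Hilo → Galt → Lodi → Ione → Elko → Clio → Hilo; its vertices are {Clio, Elko, Galt, Hilo, Ione, Lodi}.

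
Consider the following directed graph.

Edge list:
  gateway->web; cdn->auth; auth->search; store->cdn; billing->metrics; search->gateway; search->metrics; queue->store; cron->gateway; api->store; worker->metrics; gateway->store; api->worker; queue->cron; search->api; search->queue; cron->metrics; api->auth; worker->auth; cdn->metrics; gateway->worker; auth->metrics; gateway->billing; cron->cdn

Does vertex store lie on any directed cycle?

Yes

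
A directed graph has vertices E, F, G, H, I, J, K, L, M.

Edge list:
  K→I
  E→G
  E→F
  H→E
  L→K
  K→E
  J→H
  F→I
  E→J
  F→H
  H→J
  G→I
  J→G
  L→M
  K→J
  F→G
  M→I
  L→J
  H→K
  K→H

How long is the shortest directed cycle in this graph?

For each vertex v, BFS finds the shortest path from v back to v.
The shortest such closed walk is K → H → K, length 2.

2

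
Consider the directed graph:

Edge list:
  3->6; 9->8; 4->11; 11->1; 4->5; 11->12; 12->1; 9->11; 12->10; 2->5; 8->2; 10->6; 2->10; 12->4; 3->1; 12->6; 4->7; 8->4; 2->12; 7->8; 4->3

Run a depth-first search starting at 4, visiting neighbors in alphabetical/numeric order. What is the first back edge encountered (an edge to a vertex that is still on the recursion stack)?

12→4

DFS from 4 (visiting neighbors in alphabetical/numeric order); mark gray on enter, black on exit:
4 gray
  3 gray
    1 gray
    1 black
    6 gray
    6 black
  3 black
  5 gray
  5 black
  7 gray
    8 gray
      2 gray
        2→5: 5 black — skip
        10 gray
          10→6: 6 black — skip
        10 black
        12 gray
          12→1: 1 black — skip
          12→4: 4 is gray → back edge
First back edge: 12 → 4.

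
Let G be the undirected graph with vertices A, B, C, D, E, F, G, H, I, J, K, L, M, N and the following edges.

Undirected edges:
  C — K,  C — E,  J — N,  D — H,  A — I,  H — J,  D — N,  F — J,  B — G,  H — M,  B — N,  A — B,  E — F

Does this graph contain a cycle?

Yes

DFS, tracking each vertex's parent; an edge to a visited non-parent vertex closes a cycle.
Start from N:
visit N (parent –)
  visit D (parent N)
    D–N: parent, skip
    visit H (parent D)
      visit M (parent H)
        M–H: parent, skip
      H–D: parent, skip
      visit J (parent H)
        J–H: parent, skip
        J–N: N visited and ≠ parent → cycle
Cycle: N – D – H – J – N.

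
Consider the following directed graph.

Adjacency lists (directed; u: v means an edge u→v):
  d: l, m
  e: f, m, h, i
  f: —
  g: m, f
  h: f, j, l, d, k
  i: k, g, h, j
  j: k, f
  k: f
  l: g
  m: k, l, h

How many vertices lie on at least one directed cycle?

A vertex is on a directed cycle iff it belongs to a strongly connected component of size ≥ 2 (or has a self-loop).
The vertices on cycles are {d, g, h, l, m} — 5 in total.

5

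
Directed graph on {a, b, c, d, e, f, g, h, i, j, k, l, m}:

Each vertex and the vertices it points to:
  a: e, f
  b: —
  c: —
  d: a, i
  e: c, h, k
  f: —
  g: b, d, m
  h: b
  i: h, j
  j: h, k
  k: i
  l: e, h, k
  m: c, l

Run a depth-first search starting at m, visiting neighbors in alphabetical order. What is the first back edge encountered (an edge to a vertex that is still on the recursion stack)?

j→k

DFS from m (visiting neighbors in alphabetical order); mark gray on enter, black on exit:
m gray
  c gray
  c black
  l gray
    e gray
      e→c: c black — skip
      h gray
        b gray
        b black
      h black
      k gray
        i gray
          i→h: h black — skip
          j gray
            j→h: h black — skip
            j→k: k is gray → back edge
First back edge: j → k.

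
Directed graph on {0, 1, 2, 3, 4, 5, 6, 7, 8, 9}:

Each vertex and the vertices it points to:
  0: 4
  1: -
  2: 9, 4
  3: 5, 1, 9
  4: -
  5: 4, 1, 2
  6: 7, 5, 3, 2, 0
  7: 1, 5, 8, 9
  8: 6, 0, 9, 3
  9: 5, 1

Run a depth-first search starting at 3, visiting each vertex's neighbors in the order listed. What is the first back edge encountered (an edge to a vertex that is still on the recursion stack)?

DFS from 3 (visiting each vertex's neighbors in the order listed); mark gray on enter, black on exit:
3 gray
  5 gray
    4 gray
    4 black
    1 gray
    1 black
    2 gray
      9 gray
        9→5: 5 is gray → back edge
First back edge: 9 → 5.

9->5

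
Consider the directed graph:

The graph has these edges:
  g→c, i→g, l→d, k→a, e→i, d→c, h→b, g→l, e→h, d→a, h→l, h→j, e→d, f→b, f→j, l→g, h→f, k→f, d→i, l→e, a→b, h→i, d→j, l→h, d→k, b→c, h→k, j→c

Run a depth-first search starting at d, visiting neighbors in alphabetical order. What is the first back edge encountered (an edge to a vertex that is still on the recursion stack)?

l->d

DFS from d (visiting neighbors in alphabetical order); mark gray on enter, black on exit:
d gray
  a gray
    b gray
      c gray
      c black
    b black
  a black
  d→c: c black — skip
  i gray
    g gray
      g→c: c black — skip
      l gray
        l→d: d is gray → back edge
First back edge: l → d.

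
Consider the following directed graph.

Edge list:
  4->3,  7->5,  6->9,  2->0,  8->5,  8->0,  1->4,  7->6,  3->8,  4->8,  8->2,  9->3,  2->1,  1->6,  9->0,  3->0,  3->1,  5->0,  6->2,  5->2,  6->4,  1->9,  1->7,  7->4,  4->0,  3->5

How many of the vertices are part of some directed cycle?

A vertex is on a directed cycle iff it belongs to a strongly connected component of size ≥ 2 (or has a self-loop).
The vertices on cycles are {1, 2, 3, 4, 5, 6, 7, 8, 9} — 9 in total.

9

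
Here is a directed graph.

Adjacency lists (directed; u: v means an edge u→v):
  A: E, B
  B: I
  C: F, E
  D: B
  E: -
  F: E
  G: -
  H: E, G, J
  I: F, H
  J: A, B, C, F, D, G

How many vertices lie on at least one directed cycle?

A vertex is on a directed cycle iff it belongs to a strongly connected component of size ≥ 2 (or has a self-loop).
The vertices on cycles are {A, B, D, H, I, J} — 6 in total.

6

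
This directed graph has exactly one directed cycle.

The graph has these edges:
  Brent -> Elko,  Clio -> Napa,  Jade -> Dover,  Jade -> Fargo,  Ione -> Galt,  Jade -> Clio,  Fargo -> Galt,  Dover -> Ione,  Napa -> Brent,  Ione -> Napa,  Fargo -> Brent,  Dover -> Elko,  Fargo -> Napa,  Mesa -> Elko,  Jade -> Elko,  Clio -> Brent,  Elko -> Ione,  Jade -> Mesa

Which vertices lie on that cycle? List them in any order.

Elko, Ione, Napa, Brent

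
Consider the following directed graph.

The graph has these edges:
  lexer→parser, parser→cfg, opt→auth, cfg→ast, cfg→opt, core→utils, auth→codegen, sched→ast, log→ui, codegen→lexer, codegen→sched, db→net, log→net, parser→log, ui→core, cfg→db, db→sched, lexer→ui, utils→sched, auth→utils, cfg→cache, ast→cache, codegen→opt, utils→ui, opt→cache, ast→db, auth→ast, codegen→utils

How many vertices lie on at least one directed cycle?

A vertex is on a directed cycle iff it belongs to a strongly connected component of size ≥ 2 (or has a self-loop).
The vertices on cycles are {db, ui, ast, cfg, opt, auth, core, lexer, sched, utils, parser, codegen} — 12 in total.

12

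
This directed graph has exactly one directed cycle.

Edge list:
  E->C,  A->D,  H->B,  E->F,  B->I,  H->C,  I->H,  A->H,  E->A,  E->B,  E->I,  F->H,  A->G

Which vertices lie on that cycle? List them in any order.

B, H, I

DFS with gray/black marking from H:
H gray
  C gray
  C black
  B gray
    I gray
      I→H: H is gray → back edge
Back edge closes the cycle H → B → I → H; its vertices are {B, H, I}.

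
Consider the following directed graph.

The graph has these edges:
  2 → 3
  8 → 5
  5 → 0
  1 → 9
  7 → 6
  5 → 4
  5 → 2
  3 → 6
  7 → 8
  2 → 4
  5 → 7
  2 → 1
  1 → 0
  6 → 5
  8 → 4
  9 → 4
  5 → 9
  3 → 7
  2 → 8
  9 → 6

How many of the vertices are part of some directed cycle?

8

A vertex is on a directed cycle iff it belongs to a strongly connected component of size ≥ 2 (or has a self-loop).
The vertices on cycles are {1, 2, 3, 5, 6, 7, 8, 9} — 8 in total.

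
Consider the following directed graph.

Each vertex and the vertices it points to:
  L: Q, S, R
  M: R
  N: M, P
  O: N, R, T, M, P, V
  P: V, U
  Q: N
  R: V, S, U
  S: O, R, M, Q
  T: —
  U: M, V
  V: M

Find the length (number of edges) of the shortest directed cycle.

For each vertex v, BFS finds the shortest path from v back to v.
The shortest such closed walk is S → R → S, length 2.

2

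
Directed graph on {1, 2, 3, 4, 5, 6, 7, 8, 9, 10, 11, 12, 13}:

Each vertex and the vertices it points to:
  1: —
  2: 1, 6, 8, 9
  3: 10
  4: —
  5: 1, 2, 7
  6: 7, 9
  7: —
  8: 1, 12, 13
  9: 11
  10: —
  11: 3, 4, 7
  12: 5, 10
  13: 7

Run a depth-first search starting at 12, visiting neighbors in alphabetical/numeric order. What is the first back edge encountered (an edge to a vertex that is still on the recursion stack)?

8->12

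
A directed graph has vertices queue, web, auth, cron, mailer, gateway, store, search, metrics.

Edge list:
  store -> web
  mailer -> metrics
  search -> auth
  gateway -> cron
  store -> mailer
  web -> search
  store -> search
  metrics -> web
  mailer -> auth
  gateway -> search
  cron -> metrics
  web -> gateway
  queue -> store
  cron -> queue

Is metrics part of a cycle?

Yes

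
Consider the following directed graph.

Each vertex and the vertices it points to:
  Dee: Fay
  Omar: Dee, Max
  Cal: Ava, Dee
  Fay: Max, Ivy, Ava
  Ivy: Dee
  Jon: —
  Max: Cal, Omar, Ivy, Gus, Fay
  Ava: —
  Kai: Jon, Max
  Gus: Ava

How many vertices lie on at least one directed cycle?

A vertex is on a directed cycle iff it belongs to a strongly connected component of size ≥ 2 (or has a self-loop).
The vertices on cycles are {Cal, Dee, Fay, Ivy, Max, Omar} — 6 in total.

6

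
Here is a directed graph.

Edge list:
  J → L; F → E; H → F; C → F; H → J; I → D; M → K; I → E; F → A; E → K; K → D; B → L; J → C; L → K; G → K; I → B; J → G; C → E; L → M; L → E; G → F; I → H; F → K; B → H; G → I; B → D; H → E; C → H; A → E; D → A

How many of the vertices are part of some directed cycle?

10

A vertex is on a directed cycle iff it belongs to a strongly connected component of size ≥ 2 (or has a self-loop).
The vertices on cycles are {A, B, C, D, E, G, H, I, J, K} — 10 in total.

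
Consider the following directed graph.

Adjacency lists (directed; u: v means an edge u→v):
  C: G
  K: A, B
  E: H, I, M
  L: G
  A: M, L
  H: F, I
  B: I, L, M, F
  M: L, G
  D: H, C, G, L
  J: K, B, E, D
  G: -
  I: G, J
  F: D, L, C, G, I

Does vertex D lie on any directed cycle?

Yes

D is on a cycle iff D can reach itself via ≥1 edge.
D → H → F → D — yes.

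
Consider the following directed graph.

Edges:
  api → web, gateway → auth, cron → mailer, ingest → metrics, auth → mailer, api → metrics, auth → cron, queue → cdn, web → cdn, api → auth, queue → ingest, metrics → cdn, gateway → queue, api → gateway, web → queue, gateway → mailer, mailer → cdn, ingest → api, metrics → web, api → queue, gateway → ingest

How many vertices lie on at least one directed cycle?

A vertex is on a directed cycle iff it belongs to a strongly connected component of size ≥ 2 (or has a self-loop).
The vertices on cycles are {api, web, queue, ingest, gateway, metrics} — 6 in total.

6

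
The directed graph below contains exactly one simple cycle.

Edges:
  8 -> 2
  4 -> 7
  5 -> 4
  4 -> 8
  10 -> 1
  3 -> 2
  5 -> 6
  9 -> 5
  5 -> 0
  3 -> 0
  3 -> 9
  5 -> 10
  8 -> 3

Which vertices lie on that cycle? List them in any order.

3, 4, 5, 8, 9

DFS with gray/black marking from 5:
5 gray
  0 gray
  0 black
  4 gray
    7 gray
    7 black
    8 gray
      3 gray
        2 gray
        2 black
        9 gray
          9→5: 5 is gray → back edge
Back edge closes the cycle 5 → 4 → 8 → 3 → 9 → 5; its vertices are {3, 4, 5, 8, 9}.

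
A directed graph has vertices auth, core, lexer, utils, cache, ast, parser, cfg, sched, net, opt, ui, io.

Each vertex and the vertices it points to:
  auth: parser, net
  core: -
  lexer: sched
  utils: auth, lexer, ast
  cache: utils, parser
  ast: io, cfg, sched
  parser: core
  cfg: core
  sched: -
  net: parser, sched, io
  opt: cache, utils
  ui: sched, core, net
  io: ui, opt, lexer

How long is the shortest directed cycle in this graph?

For each vertex v, BFS finds the shortest path from v back to v.
The shortest such closed walk is io → ui → net → io, length 3.

3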